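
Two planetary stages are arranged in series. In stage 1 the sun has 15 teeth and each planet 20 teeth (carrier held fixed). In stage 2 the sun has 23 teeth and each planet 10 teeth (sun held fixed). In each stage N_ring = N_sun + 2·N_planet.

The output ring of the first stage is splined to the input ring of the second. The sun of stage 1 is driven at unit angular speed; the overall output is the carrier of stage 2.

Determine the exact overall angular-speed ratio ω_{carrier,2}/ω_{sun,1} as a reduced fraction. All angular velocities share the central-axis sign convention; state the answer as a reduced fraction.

Stage 1: N_ring = 15 + 2·20 = 55
Stage 1: 15(ω_s−ω_c) = −55(ω_r−ω_c),  ω_c=0, ω_s=1
Stage 1: ω_r = 0 − (15/55)(1−0) = -3/11
  ⇒ ω_r¹/ω_s¹ = -3/11
Stage 2: N_ring = 23 + 2·10 = 43
Stage 2: 23(ω_s−ω_c) = −43(ω_r−ω_c),  ω_s=0, ω_r=1
Stage 2: 23(0−ω_c) = −43(1−ω_c)  ⇒  66ω_c = 43  ⇒  ω_c = 43/66
  ⇒ ω_c²/ω_r² = 43/66
Coupling ω_r² = ω_r¹ ⇒ overall = -3/11 × 43/66 = -43/242

-43/242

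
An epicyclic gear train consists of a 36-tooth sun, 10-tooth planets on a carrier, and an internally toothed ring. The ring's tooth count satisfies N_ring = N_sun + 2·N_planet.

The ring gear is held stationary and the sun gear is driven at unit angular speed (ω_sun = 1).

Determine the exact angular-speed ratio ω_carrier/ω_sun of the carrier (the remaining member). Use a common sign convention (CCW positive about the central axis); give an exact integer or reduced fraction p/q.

9/23

N_ring = 36 + 2·10 = 56
36(ω_s−ω_c) = −56(ω_r−ω_c),  ω_r=0, ω_s=1
36(1−ω_c) = −56(0−ω_c)  ⇒  92ω_c = 36  ⇒  ω_c = 9/23
ω_c/ω_s = 9/23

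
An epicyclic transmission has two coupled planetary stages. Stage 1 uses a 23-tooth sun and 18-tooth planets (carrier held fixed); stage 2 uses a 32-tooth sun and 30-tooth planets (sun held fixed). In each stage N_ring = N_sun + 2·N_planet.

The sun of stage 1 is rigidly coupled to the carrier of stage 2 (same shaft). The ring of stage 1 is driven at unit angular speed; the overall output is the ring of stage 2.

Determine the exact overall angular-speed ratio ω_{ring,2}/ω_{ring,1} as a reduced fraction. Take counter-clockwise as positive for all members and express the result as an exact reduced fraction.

Stage 1: N_ring = 23 + 2·18 = 59
Stage 1: 23(ω_s−ω_c) = −59(ω_r−ω_c),  ω_c=0, ω_r=1
Stage 1: ω_s = 0 − (59/23)(1−0) = -59/23
  ⇒ ω_s¹/ω_r¹ = -59/23
Stage 2: N_ring = 32 + 2·30 = 92
Stage 2: 32(ω_s−ω_c) = −92(ω_r−ω_c),  ω_s=0, ω_c=1
Stage 2: ω_r = 1 − (32/92)(0−1) = 31/23
  ⇒ ω_r²/ω_c² = 31/23
Coupling ω_c² = ω_s¹ ⇒ overall = -59/23 × 31/23 = -1829/529

-1829/529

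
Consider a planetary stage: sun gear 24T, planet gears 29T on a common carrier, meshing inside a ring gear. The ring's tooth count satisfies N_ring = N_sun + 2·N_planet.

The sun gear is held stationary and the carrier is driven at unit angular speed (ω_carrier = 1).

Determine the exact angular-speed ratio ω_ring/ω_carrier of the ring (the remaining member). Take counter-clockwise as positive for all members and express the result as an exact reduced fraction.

N_ring = 24 + 2·29 = 82
24(ω_s−ω_c) = −82(ω_r−ω_c),  ω_s=0, ω_c=1
ω_r = 1 − (24/82)(0−1) = 53/41
ω_r/ω_c = 53/41

53/41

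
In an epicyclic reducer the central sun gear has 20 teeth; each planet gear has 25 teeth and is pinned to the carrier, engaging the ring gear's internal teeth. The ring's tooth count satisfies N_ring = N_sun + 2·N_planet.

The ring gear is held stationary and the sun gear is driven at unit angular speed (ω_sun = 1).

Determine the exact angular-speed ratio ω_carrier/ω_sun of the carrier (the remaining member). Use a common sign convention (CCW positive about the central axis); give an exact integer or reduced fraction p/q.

2/9

N_ring = 20 + 2·25 = 70
20(ω_s−ω_c) = −70(ω_r−ω_c),  ω_r=0, ω_s=1
20(1−ω_c) = −70(0−ω_c)  ⇒  90ω_c = 20  ⇒  ω_c = 2/9
ω_c/ω_s = 2/9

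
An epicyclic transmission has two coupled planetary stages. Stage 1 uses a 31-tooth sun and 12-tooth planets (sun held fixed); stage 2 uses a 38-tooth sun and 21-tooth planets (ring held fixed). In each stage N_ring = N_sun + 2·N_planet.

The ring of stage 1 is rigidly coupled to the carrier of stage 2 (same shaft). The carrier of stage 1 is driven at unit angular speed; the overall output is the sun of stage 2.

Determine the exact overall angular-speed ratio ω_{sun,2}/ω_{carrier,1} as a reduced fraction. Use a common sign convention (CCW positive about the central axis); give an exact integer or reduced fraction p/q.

5074/1045

Stage 1: N_ring = 31 + 2·12 = 55
Stage 1: 31(ω_s−ω_c) = −55(ω_r−ω_c),  ω_s=0, ω_c=1
Stage 1: ω_r = 1 − (31/55)(0−1) = 86/55
  ⇒ ω_r¹/ω_c¹ = 86/55
Stage 2: N_ring = 38 + 2·21 = 80
Stage 2: 38(ω_s−ω_c) = −80(ω_r−ω_c),  ω_r=0, ω_c=1
Stage 2: ω_s = 1 − (80/38)(0−1) = 59/19
  ⇒ ω_s²/ω_c² = 59/19
Coupling ω_c² = ω_r¹ ⇒ overall = 86/55 × 59/19 = 5074/1045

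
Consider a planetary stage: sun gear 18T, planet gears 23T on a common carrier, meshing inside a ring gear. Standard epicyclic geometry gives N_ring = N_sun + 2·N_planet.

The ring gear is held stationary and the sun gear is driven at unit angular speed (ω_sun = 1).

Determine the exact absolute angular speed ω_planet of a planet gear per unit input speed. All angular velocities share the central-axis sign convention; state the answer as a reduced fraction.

-9/23

N_ring = 18 + 2·23 = 64
18(ω_s−ω_c) = −64(ω_r−ω_c),  ω_r=0, ω_s=1
18(1−ω_c) = −64(0−ω_c)  ⇒  82ω_c = 18  ⇒  ω_c = 9/41
sun–planet: 18·(1−9/41) = −23·(ω_p−ω_c)  ⇒  ω_p−ω_c = −(18/23)·(32/41) = -576/943
ω_p = 9/41 − 576/943 = -9/23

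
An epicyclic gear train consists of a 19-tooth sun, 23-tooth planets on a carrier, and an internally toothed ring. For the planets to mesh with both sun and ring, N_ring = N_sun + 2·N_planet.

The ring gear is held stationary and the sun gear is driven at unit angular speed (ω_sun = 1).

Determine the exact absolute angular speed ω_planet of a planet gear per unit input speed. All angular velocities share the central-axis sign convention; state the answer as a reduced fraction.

-19/46

N_ring = 19 + 2·23 = 65
19(ω_s−ω_c) = −65(ω_r−ω_c),  ω_r=0, ω_s=1
19(1−ω_c) = −65(0−ω_c)  ⇒  84ω_c = 19  ⇒  ω_c = 19/84
sun–planet: 19·(1−19/84) = −23·(ω_p−ω_c)  ⇒  ω_p−ω_c = −(19/23)·(65/84) = -1235/1932
ω_p = 19/84 − 1235/1932 = -19/46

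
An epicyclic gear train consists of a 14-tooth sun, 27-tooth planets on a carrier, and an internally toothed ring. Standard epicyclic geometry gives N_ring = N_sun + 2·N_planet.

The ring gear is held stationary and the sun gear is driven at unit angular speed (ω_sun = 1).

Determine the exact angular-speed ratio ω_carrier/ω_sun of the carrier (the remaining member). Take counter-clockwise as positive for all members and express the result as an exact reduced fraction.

N_ring = 14 + 2·27 = 68
14(ω_s−ω_c) = −68(ω_r−ω_c),  ω_r=0, ω_s=1
14(1−ω_c) = −68(0−ω_c)  ⇒  82ω_c = 14  ⇒  ω_c = 7/41
ω_c/ω_s = 7/41

7/41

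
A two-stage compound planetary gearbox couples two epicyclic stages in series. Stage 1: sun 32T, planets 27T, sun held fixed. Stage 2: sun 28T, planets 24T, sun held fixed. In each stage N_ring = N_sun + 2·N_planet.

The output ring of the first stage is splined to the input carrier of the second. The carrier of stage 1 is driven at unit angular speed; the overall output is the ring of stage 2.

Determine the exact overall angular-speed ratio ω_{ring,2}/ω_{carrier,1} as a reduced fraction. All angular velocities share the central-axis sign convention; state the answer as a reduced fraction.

Stage 1: N_ring = 32 + 2·27 = 86
Stage 1: 32(ω_s−ω_c) = −86(ω_r−ω_c),  ω_s=0, ω_c=1
Stage 1: ω_r = 1 − (32/86)(0−1) = 59/43
  ⇒ ω_r¹/ω_c¹ = 59/43
Stage 2: N_ring = 28 + 2·24 = 76
Stage 2: 28(ω_s−ω_c) = −76(ω_r−ω_c),  ω_s=0, ω_c=1
Stage 2: ω_r = 1 − (28/76)(0−1) = 26/19
  ⇒ ω_r²/ω_c² = 26/19
Coupling ω_c² = ω_r¹ ⇒ overall = 59/43 × 26/19 = 1534/817

1534/817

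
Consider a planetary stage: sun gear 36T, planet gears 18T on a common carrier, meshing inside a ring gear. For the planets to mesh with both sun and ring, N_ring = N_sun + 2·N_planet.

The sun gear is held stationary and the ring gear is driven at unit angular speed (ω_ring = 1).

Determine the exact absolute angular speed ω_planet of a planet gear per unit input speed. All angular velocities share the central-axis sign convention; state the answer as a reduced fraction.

2

N_ring = 36 + 2·18 = 72
36(ω_s−ω_c) = −72(ω_r−ω_c),  ω_s=0, ω_r=1
36(0−ω_c) = −72(1−ω_c)  ⇒  108ω_c = 72  ⇒  ω_c = 2/3
sun–planet: 36·(0−2/3) = −18·(ω_p−ω_c)  ⇒  ω_p−ω_c = −(36/18)·(-2/3) = 4/3
ω_p = 2/3 + 4/3 = 2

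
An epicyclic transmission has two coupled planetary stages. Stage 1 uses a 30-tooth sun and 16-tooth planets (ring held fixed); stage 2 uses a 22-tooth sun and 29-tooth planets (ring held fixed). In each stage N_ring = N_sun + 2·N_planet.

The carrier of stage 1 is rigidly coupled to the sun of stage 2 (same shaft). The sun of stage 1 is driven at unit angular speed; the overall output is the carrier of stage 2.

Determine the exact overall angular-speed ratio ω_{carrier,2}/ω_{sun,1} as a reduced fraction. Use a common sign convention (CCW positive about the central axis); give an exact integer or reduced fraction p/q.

Stage 1: N_ring = 30 + 2·16 = 62
Stage 1: 30(ω_s−ω_c) = −62(ω_r−ω_c),  ω_r=0, ω_s=1
Stage 1: 30(1−ω_c) = −62(0−ω_c)  ⇒  92ω_c = 30  ⇒  ω_c = 15/46
  ⇒ ω_c¹/ω_s¹ = 15/46
Stage 2: N_ring = 22 + 2·29 = 80
Stage 2: 22(ω_s−ω_c) = −80(ω_r−ω_c),  ω_r=0, ω_s=1
Stage 2: 22(1−ω_c) = −80(0−ω_c)  ⇒  102ω_c = 22  ⇒  ω_c = 11/51
  ⇒ ω_c²/ω_s² = 11/51
Coupling ω_s² = ω_c¹ ⇒ overall = 15/46 × 11/51 = 55/782

55/782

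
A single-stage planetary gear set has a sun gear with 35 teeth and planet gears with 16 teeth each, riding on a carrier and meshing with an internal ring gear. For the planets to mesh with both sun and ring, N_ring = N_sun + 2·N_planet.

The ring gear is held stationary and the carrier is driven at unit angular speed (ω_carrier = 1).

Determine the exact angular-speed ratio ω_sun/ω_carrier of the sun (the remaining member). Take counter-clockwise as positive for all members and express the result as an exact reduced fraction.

102/35

N_ring = 35 + 2·16 = 67
35(ω_s−ω_c) = −67(ω_r−ω_c),  ω_r=0, ω_c=1
ω_s = 1 − (67/35)(0−1) = 102/35
ω_s/ω_c = 102/35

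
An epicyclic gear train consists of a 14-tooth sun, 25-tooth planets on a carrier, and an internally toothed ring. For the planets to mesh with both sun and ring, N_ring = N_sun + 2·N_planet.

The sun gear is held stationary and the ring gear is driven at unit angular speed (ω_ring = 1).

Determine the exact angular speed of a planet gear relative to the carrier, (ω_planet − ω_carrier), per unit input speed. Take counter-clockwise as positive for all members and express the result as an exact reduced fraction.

N_ring = 14 + 2·25 = 64
14(ω_s−ω_c) = −64(ω_r−ω_c),  ω_s=0, ω_r=1
14(0−ω_c) = −64(1−ω_c)  ⇒  78ω_c = 64  ⇒  ω_c = 32/39
sun–planet: 14·(0−32/39) = −25·(ω_p−ω_c)  ⇒  ω_p−ω_c = −(14/25)·(-32/39) = 448/975

448/975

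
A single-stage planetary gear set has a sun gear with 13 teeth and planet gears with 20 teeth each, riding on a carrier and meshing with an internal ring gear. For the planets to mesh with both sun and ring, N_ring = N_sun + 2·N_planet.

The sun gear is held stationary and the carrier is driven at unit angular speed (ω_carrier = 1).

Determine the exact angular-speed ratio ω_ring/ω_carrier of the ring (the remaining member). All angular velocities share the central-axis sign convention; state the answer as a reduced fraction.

66/53

N_ring = 13 + 2·20 = 53
13(ω_s−ω_c) = −53(ω_r−ω_c),  ω_s=0, ω_c=1
ω_r = 1 − (13/53)(0−1) = 66/53
ω_r/ω_c = 66/53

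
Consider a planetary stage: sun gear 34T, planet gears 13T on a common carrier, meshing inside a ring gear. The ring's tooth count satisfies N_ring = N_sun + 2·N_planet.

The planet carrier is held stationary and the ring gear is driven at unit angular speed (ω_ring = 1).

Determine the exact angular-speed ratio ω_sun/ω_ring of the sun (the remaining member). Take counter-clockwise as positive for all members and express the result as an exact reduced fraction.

-30/17

N_ring = 34 + 2·13 = 60
34(ω_s−ω_c) = −60(ω_r−ω_c),  ω_c=0, ω_r=1
ω_s = 0 − (60/34)(1−0) = -30/17
ω_s/ω_r = -30/17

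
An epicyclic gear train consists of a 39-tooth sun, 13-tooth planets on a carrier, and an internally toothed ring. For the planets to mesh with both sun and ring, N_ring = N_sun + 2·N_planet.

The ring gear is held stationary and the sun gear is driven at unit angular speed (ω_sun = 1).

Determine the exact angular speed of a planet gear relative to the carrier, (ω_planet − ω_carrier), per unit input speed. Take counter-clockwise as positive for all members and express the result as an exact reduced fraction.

N_ring = 39 + 2·13 = 65
39(ω_s−ω_c) = −65(ω_r−ω_c),  ω_r=0, ω_s=1
39(1−ω_c) = −65(0−ω_c)  ⇒  104ω_c = 39  ⇒  ω_c = 3/8
sun–planet: 39·(1−3/8) = −13·(ω_p−ω_c)  ⇒  ω_p−ω_c = −(39/13)·(5/8) = -15/8

-15/8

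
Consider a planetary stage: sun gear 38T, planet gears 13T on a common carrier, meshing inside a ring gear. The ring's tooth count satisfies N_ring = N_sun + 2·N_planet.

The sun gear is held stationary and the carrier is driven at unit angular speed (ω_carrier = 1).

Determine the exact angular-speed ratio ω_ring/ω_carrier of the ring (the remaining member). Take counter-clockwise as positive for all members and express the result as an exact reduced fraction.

N_ring = 38 + 2·13 = 64
38(ω_s−ω_c) = −64(ω_r−ω_c),  ω_s=0, ω_c=1
ω_r = 1 − (38/64)(0−1) = 51/32
ω_r/ω_c = 51/32

51/32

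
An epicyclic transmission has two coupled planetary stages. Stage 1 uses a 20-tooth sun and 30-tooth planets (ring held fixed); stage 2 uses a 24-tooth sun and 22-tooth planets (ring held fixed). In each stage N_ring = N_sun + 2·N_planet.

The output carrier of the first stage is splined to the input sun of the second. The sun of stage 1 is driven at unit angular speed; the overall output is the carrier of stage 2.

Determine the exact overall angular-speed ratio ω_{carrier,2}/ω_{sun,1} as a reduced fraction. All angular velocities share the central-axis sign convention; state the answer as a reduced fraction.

6/115

Stage 1: N_ring = 20 + 2·30 = 80
Stage 1: 20(ω_s−ω_c) = −80(ω_r−ω_c),  ω_r=0, ω_s=1
Stage 1: 20(1−ω_c) = −80(0−ω_c)  ⇒  100ω_c = 20  ⇒  ω_c = 1/5
  ⇒ ω_c¹/ω_s¹ = 1/5
Stage 2: N_ring = 24 + 2·22 = 68
Stage 2: 24(ω_s−ω_c) = −68(ω_r−ω_c),  ω_r=0, ω_s=1
Stage 2: 24(1−ω_c) = −68(0−ω_c)  ⇒  92ω_c = 24  ⇒  ω_c = 6/23
  ⇒ ω_c²/ω_s² = 6/23
Coupling ω_s² = ω_c¹ ⇒ overall = 1/5 × 6/23 = 6/115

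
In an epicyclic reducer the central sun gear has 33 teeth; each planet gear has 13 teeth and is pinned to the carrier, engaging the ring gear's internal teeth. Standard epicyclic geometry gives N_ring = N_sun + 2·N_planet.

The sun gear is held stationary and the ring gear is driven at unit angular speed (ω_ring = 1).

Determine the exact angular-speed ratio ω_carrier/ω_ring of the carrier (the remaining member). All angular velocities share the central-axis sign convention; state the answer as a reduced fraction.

59/92

N_ring = 33 + 2·13 = 59
33(ω_s−ω_c) = −59(ω_r−ω_c),  ω_s=0, ω_r=1
33(0−ω_c) = −59(1−ω_c)  ⇒  92ω_c = 59  ⇒  ω_c = 59/92
ω_c/ω_r = 59/92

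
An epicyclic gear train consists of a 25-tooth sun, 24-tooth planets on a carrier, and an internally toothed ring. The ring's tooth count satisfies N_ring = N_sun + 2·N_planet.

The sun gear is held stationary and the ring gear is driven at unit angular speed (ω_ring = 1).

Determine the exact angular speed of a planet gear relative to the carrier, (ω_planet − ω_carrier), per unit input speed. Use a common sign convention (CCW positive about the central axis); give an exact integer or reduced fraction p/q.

1825/2352

N_ring = 25 + 2·24 = 73
25(ω_s−ω_c) = −73(ω_r−ω_c),  ω_s=0, ω_r=1
25(0−ω_c) = −73(1−ω_c)  ⇒  98ω_c = 73  ⇒  ω_c = 73/98
sun–planet: 25·(0−73/98) = −24·(ω_p−ω_c)  ⇒  ω_p−ω_c = −(25/24)·(-73/98) = 1825/2352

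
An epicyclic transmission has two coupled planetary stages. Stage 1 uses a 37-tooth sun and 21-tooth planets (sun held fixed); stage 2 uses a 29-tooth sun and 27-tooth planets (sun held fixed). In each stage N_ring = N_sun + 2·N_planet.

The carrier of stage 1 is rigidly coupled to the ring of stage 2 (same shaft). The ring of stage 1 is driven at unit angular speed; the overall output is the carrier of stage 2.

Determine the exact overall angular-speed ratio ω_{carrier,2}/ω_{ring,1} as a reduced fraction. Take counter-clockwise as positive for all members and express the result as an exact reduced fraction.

Stage 1: N_ring = 37 + 2·21 = 79
Stage 1: 37(ω_s−ω_c) = −79(ω_r−ω_c),  ω_s=0, ω_r=1
Stage 1: 37(0−ω_c) = −79(1−ω_c)  ⇒  116ω_c = 79  ⇒  ω_c = 79/116
  ⇒ ω_c¹/ω_r¹ = 79/116
Stage 2: N_ring = 29 + 2·27 = 83
Stage 2: 29(ω_s−ω_c) = −83(ω_r−ω_c),  ω_s=0, ω_r=1
Stage 2: 29(0−ω_c) = −83(1−ω_c)  ⇒  112ω_c = 83  ⇒  ω_c = 83/112
  ⇒ ω_c²/ω_r² = 83/112
Coupling ω_r² = ω_c¹ ⇒ overall = 79/116 × 83/112 = 6557/12992

6557/12992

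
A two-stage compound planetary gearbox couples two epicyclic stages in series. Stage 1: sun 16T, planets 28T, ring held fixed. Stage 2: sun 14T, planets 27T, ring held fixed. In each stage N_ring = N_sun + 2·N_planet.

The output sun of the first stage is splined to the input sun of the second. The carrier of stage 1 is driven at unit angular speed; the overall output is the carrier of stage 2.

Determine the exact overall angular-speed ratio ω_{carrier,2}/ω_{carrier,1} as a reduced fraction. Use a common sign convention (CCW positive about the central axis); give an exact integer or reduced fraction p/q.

Stage 1: N_ring = 16 + 2·28 = 72
Stage 1: 16(ω_s−ω_c) = −72(ω_r−ω_c),  ω_r=0, ω_c=1
Stage 1: ω_s = 1 − (72/16)(0−1) = 11/2
  ⇒ ω_s¹/ω_c¹ = 11/2
Stage 2: N_ring = 14 + 2·27 = 68
Stage 2: 14(ω_s−ω_c) = −68(ω_r−ω_c),  ω_r=0, ω_s=1
Stage 2: 14(1−ω_c) = −68(0−ω_c)  ⇒  82ω_c = 14  ⇒  ω_c = 7/41
  ⇒ ω_c²/ω_s² = 7/41
Coupling ω_s² = ω_s¹ ⇒ overall = 11/2 × 7/41 = 77/82

77/82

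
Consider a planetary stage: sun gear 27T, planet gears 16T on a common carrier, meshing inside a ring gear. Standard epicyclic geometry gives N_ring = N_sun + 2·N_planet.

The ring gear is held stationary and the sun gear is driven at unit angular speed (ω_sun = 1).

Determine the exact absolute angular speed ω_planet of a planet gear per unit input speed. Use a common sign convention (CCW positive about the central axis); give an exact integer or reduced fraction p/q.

N_ring = 27 + 2·16 = 59
27(ω_s−ω_c) = −59(ω_r−ω_c),  ω_r=0, ω_s=1
27(1−ω_c) = −59(0−ω_c)  ⇒  86ω_c = 27  ⇒  ω_c = 27/86
sun–planet: 27·(1−27/86) = −16·(ω_p−ω_c)  ⇒  ω_p−ω_c = −(27/16)·(59/86) = -1593/1376
ω_p = 27/86 − 1593/1376 = -27/32

-27/32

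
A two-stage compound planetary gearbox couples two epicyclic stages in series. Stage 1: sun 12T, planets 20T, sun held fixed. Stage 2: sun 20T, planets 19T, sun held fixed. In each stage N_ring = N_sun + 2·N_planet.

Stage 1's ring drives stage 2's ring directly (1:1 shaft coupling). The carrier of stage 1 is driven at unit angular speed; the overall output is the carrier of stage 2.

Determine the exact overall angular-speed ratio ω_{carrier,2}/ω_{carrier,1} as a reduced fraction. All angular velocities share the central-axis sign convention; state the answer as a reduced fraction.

Stage 1: N_ring = 12 + 2·20 = 52
Stage 1: 12(ω_s−ω_c) = −52(ω_r−ω_c),  ω_s=0, ω_c=1
Stage 1: ω_r = 1 − (12/52)(0−1) = 16/13
  ⇒ ω_r¹/ω_c¹ = 16/13
Stage 2: N_ring = 20 + 2·19 = 58
Stage 2: 20(ω_s−ω_c) = −58(ω_r−ω_c),  ω_s=0, ω_r=1
Stage 2: 20(0−ω_c) = −58(1−ω_c)  ⇒  78ω_c = 58  ⇒  ω_c = 29/39
  ⇒ ω_c²/ω_r² = 29/39
Coupling ω_r² = ω_r¹ ⇒ overall = 16/13 × 29/39 = 464/507

464/507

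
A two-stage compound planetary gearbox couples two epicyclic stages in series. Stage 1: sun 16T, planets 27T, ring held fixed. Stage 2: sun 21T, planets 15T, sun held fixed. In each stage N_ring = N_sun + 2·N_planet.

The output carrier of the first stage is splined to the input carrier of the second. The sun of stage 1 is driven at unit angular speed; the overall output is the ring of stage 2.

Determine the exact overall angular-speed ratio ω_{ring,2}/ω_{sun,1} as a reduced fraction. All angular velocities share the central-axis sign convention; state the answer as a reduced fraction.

Stage 1: N_ring = 16 + 2·27 = 70
Stage 1: 16(ω_s−ω_c) = −70(ω_r−ω_c),  ω_r=0, ω_s=1
Stage 1: 16(1−ω_c) = −70(0−ω_c)  ⇒  86ω_c = 16  ⇒  ω_c = 8/43
  ⇒ ω_c¹/ω_s¹ = 8/43
Stage 2: N_ring = 21 + 2·15 = 51
Stage 2: 21(ω_s−ω_c) = −51(ω_r−ω_c),  ω_s=0, ω_c=1
Stage 2: ω_r = 1 − (21/51)(0−1) = 24/17
  ⇒ ω_r²/ω_c² = 24/17
Coupling ω_c² = ω_c¹ ⇒ overall = 8/43 × 24/17 = 192/731

192/731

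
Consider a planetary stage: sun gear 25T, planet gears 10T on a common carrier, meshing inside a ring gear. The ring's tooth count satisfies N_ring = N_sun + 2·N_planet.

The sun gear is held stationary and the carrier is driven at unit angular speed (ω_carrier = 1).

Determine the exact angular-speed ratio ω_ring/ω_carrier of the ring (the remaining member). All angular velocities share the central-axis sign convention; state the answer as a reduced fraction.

N_ring = 25 + 2·10 = 45
25(ω_s−ω_c) = −45(ω_r−ω_c),  ω_s=0, ω_c=1
ω_r = 1 − (25/45)(0−1) = 14/9
ω_r/ω_c = 14/9

14/9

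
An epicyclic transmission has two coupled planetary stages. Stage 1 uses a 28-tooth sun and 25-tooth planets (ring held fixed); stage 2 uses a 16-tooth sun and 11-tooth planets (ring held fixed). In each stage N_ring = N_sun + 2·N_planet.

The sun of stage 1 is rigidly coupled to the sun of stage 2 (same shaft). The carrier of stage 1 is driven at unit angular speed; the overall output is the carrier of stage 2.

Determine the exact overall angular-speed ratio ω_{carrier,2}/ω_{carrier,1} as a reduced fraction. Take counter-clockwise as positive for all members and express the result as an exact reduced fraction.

Stage 1: N_ring = 28 + 2·25 = 78
Stage 1: 28(ω_s−ω_c) = −78(ω_r−ω_c),  ω_r=0, ω_c=1
Stage 1: ω_s = 1 − (78/28)(0−1) = 53/14
  ⇒ ω_s¹/ω_c¹ = 53/14
Stage 2: N_ring = 16 + 2·11 = 38
Stage 2: 16(ω_s−ω_c) = −38(ω_r−ω_c),  ω_r=0, ω_s=1
Stage 2: 16(1−ω_c) = −38(0−ω_c)  ⇒  54ω_c = 16  ⇒  ω_c = 8/27
  ⇒ ω_c²/ω_s² = 8/27
Coupling ω_s² = ω_s¹ ⇒ overall = 53/14 × 8/27 = 212/189

212/189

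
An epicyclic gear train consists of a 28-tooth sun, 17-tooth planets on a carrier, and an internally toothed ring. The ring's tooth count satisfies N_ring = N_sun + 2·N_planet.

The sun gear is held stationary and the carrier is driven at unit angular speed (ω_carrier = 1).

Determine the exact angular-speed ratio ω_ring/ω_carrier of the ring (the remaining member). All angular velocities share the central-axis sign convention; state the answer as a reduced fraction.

45/31

N_ring = 28 + 2·17 = 62
28(ω_s−ω_c) = −62(ω_r−ω_c),  ω_s=0, ω_c=1
ω_r = 1 − (28/62)(0−1) = 45/31
ω_r/ω_c = 45/31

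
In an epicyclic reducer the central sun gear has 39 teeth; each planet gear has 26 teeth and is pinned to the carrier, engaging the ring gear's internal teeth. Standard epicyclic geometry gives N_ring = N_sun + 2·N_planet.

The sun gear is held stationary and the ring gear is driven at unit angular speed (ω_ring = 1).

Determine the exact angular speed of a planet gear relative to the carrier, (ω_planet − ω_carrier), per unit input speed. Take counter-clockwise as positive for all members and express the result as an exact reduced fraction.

N_ring = 39 + 2·26 = 91
39(ω_s−ω_c) = −91(ω_r−ω_c),  ω_s=0, ω_r=1
39(0−ω_c) = −91(1−ω_c)  ⇒  130ω_c = 91  ⇒  ω_c = 7/10
sun–planet: 39·(0−7/10) = −26·(ω_p−ω_c)  ⇒  ω_p−ω_c = −(39/26)·(-7/10) = 21/20

21/20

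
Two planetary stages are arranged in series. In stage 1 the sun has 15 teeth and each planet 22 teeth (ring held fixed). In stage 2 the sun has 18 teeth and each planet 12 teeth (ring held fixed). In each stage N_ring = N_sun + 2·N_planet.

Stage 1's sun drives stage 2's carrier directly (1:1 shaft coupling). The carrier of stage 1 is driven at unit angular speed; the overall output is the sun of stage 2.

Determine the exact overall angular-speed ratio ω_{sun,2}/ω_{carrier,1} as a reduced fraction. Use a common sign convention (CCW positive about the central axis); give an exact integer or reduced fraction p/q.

Stage 1: N_ring = 15 + 2·22 = 59
Stage 1: 15(ω_s−ω_c) = −59(ω_r−ω_c),  ω_r=0, ω_c=1
Stage 1: ω_s = 1 − (59/15)(0−1) = 74/15
  ⇒ ω_s¹/ω_c¹ = 74/15
Stage 2: N_ring = 18 + 2·12 = 42
Stage 2: 18(ω_s−ω_c) = −42(ω_r−ω_c),  ω_r=0, ω_c=1
Stage 2: ω_s = 1 − (42/18)(0−1) = 10/3
  ⇒ ω_s²/ω_c² = 10/3
Coupling ω_c² = ω_s¹ ⇒ overall = 74/15 × 10/3 = 148/9

148/9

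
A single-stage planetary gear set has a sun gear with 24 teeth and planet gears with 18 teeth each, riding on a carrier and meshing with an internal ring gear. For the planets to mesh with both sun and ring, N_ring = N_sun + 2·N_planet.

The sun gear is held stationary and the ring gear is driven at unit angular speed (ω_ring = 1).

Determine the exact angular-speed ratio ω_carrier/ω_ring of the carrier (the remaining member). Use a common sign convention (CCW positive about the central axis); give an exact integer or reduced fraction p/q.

N_ring = 24 + 2·18 = 60
24(ω_s−ω_c) = −60(ω_r−ω_c),  ω_s=0, ω_r=1
24(0−ω_c) = −60(1−ω_c)  ⇒  84ω_c = 60  ⇒  ω_c = 5/7
ω_c/ω_r = 5/7

5/7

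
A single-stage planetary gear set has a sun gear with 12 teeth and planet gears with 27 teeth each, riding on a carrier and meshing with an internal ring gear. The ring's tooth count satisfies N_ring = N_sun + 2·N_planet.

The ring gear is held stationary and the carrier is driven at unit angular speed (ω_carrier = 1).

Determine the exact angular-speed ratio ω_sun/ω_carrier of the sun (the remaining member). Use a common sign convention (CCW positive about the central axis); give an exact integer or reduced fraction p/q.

13/2

N_ring = 12 + 2·27 = 66
12(ω_s−ω_c) = −66(ω_r−ω_c),  ω_r=0, ω_c=1
ω_s = 1 − (66/12)(0−1) = 13/2
ω_s/ω_c = 13/2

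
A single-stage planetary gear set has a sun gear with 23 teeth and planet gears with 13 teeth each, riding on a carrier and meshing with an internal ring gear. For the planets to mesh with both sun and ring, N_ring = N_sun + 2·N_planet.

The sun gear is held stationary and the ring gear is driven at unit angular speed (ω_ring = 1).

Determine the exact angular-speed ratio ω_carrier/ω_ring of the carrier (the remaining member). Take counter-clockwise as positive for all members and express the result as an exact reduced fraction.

N_ring = 23 + 2·13 = 49
23(ω_s−ω_c) = −49(ω_r−ω_c),  ω_s=0, ω_r=1
23(0−ω_c) = −49(1−ω_c)  ⇒  72ω_c = 49  ⇒  ω_c = 49/72
ω_c/ω_r = 49/72

49/72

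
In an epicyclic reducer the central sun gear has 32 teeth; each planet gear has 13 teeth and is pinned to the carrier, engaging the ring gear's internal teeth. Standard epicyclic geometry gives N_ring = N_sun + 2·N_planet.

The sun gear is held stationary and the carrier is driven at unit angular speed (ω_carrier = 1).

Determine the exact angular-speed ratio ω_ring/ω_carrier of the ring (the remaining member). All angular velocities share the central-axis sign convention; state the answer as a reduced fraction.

45/29

N_ring = 32 + 2·13 = 58
32(ω_s−ω_c) = −58(ω_r−ω_c),  ω_s=0, ω_c=1
ω_r = 1 − (32/58)(0−1) = 45/29
ω_r/ω_c = 45/29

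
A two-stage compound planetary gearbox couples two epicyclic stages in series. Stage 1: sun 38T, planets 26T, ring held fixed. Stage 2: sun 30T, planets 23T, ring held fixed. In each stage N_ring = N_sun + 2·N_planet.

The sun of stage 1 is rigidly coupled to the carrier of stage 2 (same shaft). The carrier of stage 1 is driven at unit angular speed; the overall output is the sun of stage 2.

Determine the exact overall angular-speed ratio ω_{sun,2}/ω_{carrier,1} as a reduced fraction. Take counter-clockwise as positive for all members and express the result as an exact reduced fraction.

Stage 1: N_ring = 38 + 2·26 = 90
Stage 1: 38(ω_s−ω_c) = −90(ω_r−ω_c),  ω_r=0, ω_c=1
Stage 1: ω_s = 1 − (90/38)(0−1) = 64/19
  ⇒ ω_s¹/ω_c¹ = 64/19
Stage 2: N_ring = 30 + 2·23 = 76
Stage 2: 30(ω_s−ω_c) = −76(ω_r−ω_c),  ω_r=0, ω_c=1
Stage 2: ω_s = 1 − (76/30)(0−1) = 53/15
  ⇒ ω_s²/ω_c² = 53/15
Coupling ω_c² = ω_s¹ ⇒ overall = 64/19 × 53/15 = 3392/285

3392/285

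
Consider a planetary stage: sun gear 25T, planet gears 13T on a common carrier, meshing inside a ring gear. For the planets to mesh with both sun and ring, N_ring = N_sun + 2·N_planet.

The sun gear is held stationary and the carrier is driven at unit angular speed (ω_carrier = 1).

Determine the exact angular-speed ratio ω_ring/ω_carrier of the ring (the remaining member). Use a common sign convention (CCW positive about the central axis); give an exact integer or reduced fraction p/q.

N_ring = 25 + 2·13 = 51
25(ω_s−ω_c) = −51(ω_r−ω_c),  ω_s=0, ω_c=1
ω_r = 1 − (25/51)(0−1) = 76/51
ω_r/ω_c = 76/51

76/51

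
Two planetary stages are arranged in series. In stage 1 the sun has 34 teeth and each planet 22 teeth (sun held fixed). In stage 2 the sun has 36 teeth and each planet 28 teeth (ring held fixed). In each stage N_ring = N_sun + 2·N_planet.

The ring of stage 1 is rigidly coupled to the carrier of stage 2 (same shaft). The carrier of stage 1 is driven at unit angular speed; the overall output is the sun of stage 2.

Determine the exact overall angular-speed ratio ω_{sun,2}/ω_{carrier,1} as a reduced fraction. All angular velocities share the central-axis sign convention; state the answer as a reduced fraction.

Stage 1: N_ring = 34 + 2·22 = 78
Stage 1: 34(ω_s−ω_c) = −78(ω_r−ω_c),  ω_s=0, ω_c=1
Stage 1: ω_r = 1 − (34/78)(0−1) = 56/39
  ⇒ ω_r¹/ω_c¹ = 56/39
Stage 2: N_ring = 36 + 2·28 = 92
Stage 2: 36(ω_s−ω_c) = −92(ω_r−ω_c),  ω_r=0, ω_c=1
Stage 2: ω_s = 1 − (92/36)(0−1) = 32/9
  ⇒ ω_s²/ω_c² = 32/9
Coupling ω_c² = ω_r¹ ⇒ overall = 56/39 × 32/9 = 1792/351

1792/351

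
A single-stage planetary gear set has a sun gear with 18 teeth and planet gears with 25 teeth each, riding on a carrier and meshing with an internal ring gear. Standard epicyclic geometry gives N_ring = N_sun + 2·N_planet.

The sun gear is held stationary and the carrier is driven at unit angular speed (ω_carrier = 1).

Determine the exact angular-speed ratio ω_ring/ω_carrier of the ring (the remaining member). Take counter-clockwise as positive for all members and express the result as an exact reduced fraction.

43/34

N_ring = 18 + 2·25 = 68
18(ω_s−ω_c) = −68(ω_r−ω_c),  ω_s=0, ω_c=1
ω_r = 1 − (18/68)(0−1) = 43/34
ω_r/ω_c = 43/34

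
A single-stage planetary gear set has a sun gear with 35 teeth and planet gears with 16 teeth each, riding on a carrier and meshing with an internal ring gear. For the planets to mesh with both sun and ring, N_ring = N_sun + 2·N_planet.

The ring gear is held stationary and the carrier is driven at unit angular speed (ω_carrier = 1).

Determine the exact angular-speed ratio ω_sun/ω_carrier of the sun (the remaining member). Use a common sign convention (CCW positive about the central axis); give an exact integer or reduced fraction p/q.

102/35

N_ring = 35 + 2·16 = 67
35(ω_s−ω_c) = −67(ω_r−ω_c),  ω_r=0, ω_c=1
ω_s = 1 − (67/35)(0−1) = 102/35
ω_s/ω_c = 102/35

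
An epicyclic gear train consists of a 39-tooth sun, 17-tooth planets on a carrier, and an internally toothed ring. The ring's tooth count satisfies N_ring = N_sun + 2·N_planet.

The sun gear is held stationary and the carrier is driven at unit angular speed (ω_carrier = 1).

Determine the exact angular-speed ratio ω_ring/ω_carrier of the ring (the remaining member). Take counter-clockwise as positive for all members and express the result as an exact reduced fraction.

112/73

N_ring = 39 + 2·17 = 73
39(ω_s−ω_c) = −73(ω_r−ω_c),  ω_s=0, ω_c=1
ω_r = 1 − (39/73)(0−1) = 112/73
ω_r/ω_c = 112/73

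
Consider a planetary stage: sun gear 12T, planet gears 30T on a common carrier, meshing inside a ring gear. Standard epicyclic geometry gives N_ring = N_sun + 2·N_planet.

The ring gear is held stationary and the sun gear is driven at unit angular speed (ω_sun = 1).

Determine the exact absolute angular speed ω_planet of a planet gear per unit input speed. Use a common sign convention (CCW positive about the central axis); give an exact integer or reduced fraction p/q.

-1/5

N_ring = 12 + 2·30 = 72
12(ω_s−ω_c) = −72(ω_r−ω_c),  ω_r=0, ω_s=1
12(1−ω_c) = −72(0−ω_c)  ⇒  84ω_c = 12  ⇒  ω_c = 1/7
sun–planet: 12·(1−1/7) = −30·(ω_p−ω_c)  ⇒  ω_p−ω_c = −(12/30)·(6/7) = -12/35
ω_p = 1/7 − 12/35 = -1/5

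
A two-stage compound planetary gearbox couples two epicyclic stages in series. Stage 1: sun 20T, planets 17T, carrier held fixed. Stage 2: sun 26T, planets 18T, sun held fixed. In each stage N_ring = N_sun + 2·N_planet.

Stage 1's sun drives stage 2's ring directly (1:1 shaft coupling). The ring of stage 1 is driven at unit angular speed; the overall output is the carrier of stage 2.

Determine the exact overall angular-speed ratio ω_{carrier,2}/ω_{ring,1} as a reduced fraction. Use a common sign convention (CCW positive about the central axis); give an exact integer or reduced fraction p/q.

-837/440

Stage 1: N_ring = 20 + 2·17 = 54
Stage 1: 20(ω_s−ω_c) = −54(ω_r−ω_c),  ω_c=0, ω_r=1
Stage 1: ω_s = 0 − (54/20)(1−0) = -27/10
  ⇒ ω_s¹/ω_r¹ = -27/10
Stage 2: N_ring = 26 + 2·18 = 62
Stage 2: 26(ω_s−ω_c) = −62(ω_r−ω_c),  ω_s=0, ω_r=1
Stage 2: 26(0−ω_c) = −62(1−ω_c)  ⇒  88ω_c = 62  ⇒  ω_c = 31/44
  ⇒ ω_c²/ω_r² = 31/44
Coupling ω_r² = ω_s¹ ⇒ overall = -27/10 × 31/44 = -837/440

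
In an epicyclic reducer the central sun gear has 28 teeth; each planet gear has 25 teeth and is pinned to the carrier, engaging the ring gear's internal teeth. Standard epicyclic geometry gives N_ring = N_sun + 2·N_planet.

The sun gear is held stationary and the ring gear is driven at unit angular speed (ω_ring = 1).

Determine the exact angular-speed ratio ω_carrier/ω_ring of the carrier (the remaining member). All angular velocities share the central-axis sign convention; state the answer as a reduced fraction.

39/53

N_ring = 28 + 2·25 = 78
28(ω_s−ω_c) = −78(ω_r−ω_c),  ω_s=0, ω_r=1
28(0−ω_c) = −78(1−ω_c)  ⇒  106ω_c = 78  ⇒  ω_c = 39/53
ω_c/ω_r = 39/53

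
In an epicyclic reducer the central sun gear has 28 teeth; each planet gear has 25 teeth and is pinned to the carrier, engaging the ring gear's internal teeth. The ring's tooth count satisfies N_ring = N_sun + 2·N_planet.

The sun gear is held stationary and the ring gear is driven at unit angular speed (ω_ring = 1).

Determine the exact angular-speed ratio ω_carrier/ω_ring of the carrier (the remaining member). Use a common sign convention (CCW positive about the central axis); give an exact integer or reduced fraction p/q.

39/53

N_ring = 28 + 2·25 = 78
28(ω_s−ω_c) = −78(ω_r−ω_c),  ω_s=0, ω_r=1
28(0−ω_c) = −78(1−ω_c)  ⇒  106ω_c = 78  ⇒  ω_c = 39/53
ω_c/ω_r = 39/53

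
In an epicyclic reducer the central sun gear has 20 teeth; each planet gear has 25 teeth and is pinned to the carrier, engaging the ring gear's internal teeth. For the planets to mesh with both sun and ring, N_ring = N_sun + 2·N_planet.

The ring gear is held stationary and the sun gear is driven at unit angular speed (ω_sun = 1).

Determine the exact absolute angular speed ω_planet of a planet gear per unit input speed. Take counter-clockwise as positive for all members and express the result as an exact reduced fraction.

N_ring = 20 + 2·25 = 70
20(ω_s−ω_c) = −70(ω_r−ω_c),  ω_r=0, ω_s=1
20(1−ω_c) = −70(0−ω_c)  ⇒  90ω_c = 20  ⇒  ω_c = 2/9
sun–planet: 20·(1−2/9) = −25·(ω_p−ω_c)  ⇒  ω_p−ω_c = −(20/25)·(7/9) = -28/45
ω_p = 2/9 − 28/45 = -2/5

-2/5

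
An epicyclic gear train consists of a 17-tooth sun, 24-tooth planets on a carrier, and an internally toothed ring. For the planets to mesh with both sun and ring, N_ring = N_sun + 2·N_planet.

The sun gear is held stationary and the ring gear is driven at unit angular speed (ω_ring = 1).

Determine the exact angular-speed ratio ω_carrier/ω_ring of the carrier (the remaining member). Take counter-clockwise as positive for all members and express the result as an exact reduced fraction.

65/82

N_ring = 17 + 2·24 = 65
17(ω_s−ω_c) = −65(ω_r−ω_c),  ω_s=0, ω_r=1
17(0−ω_c) = −65(1−ω_c)  ⇒  82ω_c = 65  ⇒  ω_c = 65/82
ω_c/ω_r = 65/82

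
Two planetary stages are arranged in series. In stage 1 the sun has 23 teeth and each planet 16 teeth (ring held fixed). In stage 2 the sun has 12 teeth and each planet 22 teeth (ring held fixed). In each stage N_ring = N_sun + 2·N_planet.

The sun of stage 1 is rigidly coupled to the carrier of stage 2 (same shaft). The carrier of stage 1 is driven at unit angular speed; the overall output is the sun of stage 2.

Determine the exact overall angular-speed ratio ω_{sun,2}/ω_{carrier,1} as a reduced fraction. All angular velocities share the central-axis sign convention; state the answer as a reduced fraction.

Stage 1: N_ring = 23 + 2·16 = 55
Stage 1: 23(ω_s−ω_c) = −55(ω_r−ω_c),  ω_r=0, ω_c=1
Stage 1: ω_s = 1 − (55/23)(0−1) = 78/23
  ⇒ ω_s¹/ω_c¹ = 78/23
Stage 2: N_ring = 12 + 2·22 = 56
Stage 2: 12(ω_s−ω_c) = −56(ω_r−ω_c),  ω_r=0, ω_c=1
Stage 2: ω_s = 1 − (56/12)(0−1) = 17/3
  ⇒ ω_s²/ω_c² = 17/3
Coupling ω_c² = ω_s¹ ⇒ overall = 78/23 × 17/3 = 442/23

442/23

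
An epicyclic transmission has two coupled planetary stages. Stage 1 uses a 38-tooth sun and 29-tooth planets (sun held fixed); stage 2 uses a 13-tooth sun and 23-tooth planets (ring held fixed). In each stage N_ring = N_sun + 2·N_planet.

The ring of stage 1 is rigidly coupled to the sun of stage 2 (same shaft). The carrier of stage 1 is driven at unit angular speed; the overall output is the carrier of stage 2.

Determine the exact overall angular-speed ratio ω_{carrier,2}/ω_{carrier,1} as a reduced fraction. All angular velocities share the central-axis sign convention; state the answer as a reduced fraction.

Stage 1: N_ring = 38 + 2·29 = 96
Stage 1: 38(ω_s−ω_c) = −96(ω_r−ω_c),  ω_s=0, ω_c=1
Stage 1: ω_r = 1 − (38/96)(0−1) = 67/48
  ⇒ ω_r¹/ω_c¹ = 67/48
Stage 2: N_ring = 13 + 2·23 = 59
Stage 2: 13(ω_s−ω_c) = −59(ω_r−ω_c),  ω_r=0, ω_s=1
Stage 2: 13(1−ω_c) = −59(0−ω_c)  ⇒  72ω_c = 13  ⇒  ω_c = 13/72
  ⇒ ω_c²/ω_s² = 13/72
Coupling ω_s² = ω_r¹ ⇒ overall = 67/48 × 13/72 = 871/3456

871/3456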